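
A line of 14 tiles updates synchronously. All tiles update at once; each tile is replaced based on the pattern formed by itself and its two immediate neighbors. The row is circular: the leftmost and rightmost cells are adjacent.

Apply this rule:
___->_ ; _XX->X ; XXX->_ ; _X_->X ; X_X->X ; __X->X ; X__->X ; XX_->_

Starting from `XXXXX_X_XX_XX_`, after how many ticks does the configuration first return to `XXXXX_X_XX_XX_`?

X____XXXX_XX_X
_X__XX___XX_XX
XXXXX_X_XX_XX_

3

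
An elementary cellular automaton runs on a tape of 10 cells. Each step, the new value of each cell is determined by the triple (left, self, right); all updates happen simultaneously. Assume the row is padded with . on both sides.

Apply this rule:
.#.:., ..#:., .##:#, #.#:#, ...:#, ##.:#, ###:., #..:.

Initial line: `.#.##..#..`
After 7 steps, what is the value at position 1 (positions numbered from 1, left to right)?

step 1: ..###....#
step 2: #.#.#.##..
step 3: .#.#.###.#
step 4: ..#.##.##.
step 5: #..######.
step 6: ...#....#.
step 7: ##...##...
position 1 holds #

#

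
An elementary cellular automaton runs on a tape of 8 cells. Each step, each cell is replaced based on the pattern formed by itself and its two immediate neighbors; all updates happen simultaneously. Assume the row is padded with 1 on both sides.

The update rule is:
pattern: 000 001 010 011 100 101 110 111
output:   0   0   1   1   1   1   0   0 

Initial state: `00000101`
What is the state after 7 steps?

10000111
01000100
11100110
00010101
10011111
01010000
11111000

11111000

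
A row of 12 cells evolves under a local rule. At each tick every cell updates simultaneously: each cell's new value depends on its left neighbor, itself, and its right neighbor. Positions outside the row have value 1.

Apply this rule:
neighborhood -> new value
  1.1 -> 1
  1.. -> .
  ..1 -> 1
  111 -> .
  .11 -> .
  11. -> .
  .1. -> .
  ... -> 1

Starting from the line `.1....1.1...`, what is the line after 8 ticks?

tick 1: 1..111.1..11
tick 2: ..1...1..1..
tick 3: .1..11..1..1
tick 4: 1..1...1..1.
tick 5: ..1..11..1.1
tick 6: .1..1...1.1.
tick 7: 1..1..11.1.1
tick 8: ..1..1..1.1.

..1..1..1.1.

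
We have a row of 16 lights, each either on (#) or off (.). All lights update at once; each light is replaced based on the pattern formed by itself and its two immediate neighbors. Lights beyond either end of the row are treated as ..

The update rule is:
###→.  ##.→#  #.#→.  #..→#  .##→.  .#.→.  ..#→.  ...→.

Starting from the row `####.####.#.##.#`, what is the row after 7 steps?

...#....#....#..
....#....#....#.
.....#....#....#
......#....#....
.......#....#...
........#....#..
.........#....#.

.........#....#.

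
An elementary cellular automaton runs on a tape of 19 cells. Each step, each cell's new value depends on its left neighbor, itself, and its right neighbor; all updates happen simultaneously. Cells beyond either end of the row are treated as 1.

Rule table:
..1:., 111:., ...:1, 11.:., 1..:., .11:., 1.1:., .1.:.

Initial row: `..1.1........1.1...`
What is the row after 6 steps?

step 1: ......111111.....1.
step 2: .1111........111...
step 3: ......111111.....1.  (repeats step 1; period 2)
step 6: .1111........111...

.1111........111...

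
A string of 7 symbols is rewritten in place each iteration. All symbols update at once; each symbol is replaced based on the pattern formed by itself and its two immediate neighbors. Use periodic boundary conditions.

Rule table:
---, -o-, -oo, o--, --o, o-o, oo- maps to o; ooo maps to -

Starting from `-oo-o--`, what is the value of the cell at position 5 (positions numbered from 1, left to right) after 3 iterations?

ooooooo
-------
ooooooo
position 5 holds o

o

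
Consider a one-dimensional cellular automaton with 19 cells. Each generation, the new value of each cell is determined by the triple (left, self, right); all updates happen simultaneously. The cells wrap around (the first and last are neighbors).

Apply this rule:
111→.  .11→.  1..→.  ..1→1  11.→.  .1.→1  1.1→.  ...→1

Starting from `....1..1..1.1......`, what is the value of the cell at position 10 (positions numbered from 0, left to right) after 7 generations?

1

11111.11.11.1.11111
............1......
1111111111111.11111
...................
1111111111111111111
...................  (repeats generation 4; period 2)
generation 7: 1111111111111111111
position 10 holds 1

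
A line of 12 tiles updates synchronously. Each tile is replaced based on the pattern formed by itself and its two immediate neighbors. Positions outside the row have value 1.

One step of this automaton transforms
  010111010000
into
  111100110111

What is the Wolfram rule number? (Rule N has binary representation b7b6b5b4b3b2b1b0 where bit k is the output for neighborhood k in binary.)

47

position 4: 111 → 0  (bit 7 = 0)
position 5: 110 → 0  (bit 6 = 0)
position 0: 101 → 1  (bit 5 = 1)
position 8: 100 → 0  (bit 4 = 0)
position 3: 011 → 1  (bit 3 = 1)
position 1: 010 → 1  (bit 2 = 1)
position 11: 001 → 1  (bit 1 = 1)
position 9: 000 → 1  (bit 0 = 1)
bits b7..b0 = 00101111 = 47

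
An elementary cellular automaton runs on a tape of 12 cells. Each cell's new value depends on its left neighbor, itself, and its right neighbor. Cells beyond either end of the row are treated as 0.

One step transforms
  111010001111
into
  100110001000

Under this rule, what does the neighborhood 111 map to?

At position 1 the neighborhood is 111; the next row has 0 there.

0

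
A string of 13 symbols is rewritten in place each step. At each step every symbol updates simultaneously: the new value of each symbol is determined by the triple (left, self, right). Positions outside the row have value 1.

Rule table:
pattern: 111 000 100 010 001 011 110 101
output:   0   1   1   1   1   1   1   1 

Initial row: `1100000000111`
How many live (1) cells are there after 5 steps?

0111111111100
1100000000111  (repeats step 0; period 2)
step 5: 0111111111100
count of 1: 10

10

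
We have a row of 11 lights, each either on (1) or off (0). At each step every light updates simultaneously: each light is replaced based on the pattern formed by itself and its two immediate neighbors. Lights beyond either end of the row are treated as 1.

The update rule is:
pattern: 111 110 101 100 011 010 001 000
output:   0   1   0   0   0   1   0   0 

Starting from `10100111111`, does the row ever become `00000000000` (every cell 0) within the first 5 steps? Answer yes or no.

no

step 1: 10100000000
step 2: 10100000000  (fixed point — unchanged through step 5)
step 5 is 10100000000, still not uniform 0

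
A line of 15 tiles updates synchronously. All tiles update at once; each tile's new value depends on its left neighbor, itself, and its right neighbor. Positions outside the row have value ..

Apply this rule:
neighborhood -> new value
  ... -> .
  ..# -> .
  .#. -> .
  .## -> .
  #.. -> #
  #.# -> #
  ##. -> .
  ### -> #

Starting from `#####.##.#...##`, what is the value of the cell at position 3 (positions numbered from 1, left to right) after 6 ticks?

.

.###.#..#.#....
..#.#.#..#.#...
...#.#.#..#.#..
....#.#.#..#.#.
.....#.#.#..#.#
......#.#.#..#.
position 3 holds .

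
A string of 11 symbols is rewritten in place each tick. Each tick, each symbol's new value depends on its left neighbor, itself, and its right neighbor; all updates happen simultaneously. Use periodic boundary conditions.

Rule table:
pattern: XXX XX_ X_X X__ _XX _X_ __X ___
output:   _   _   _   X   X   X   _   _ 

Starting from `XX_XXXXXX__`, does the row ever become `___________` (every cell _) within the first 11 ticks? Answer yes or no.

X__X_____X_
XX_XX____X_
X__X_X___X_
XX_X_XX__X_
X__X_X_X_X_
XX_X_X_X_X_
X__X_X_X_X_  (repeats tick 5; period 2)
tick 11: X__X_X_X_X_
tick 11 is X__X_X_X_X_, still not uniform _

no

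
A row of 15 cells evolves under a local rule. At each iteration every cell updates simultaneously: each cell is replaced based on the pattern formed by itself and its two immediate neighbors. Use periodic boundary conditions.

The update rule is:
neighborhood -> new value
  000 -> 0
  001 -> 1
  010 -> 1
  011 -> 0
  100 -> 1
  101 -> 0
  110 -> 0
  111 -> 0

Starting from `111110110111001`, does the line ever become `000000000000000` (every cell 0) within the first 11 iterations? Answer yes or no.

iteration 1: 000000000000110
iteration 2: 000000000001001
iteration 3: 100000000011111
iteration 4: 010000000100000
iteration 5: 111000001110000
iteration 6: 000100010001001
iteration 7: 101110111011111
iteration 8: 000000000000000
all cells are 0 at iteration 8

yes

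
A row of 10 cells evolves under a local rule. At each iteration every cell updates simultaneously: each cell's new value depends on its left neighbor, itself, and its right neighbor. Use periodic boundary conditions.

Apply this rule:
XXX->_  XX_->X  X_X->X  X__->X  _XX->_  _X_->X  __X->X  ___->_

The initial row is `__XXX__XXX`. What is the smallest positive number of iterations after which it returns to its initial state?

iteration 1: XX__XXX__X
iteration 2: _XXX__XXX_
iteration 3: X__XXX__XX
iteration 4: XXX__XXX__
iteration 5: __XXX__XXX

5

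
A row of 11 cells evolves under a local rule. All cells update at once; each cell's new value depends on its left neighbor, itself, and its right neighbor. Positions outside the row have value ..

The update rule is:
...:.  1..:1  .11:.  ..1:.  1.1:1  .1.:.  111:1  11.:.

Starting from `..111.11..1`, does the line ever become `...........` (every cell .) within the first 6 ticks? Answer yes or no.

tick 1: ...1.1..1..
tick 2: ....1.1..1.
tick 3: .....1.1..1
tick 4: ......1.1..
tick 5: .......1.1.
tick 6: ........1.1
tick 6 is ........1.1, still not uniform .

no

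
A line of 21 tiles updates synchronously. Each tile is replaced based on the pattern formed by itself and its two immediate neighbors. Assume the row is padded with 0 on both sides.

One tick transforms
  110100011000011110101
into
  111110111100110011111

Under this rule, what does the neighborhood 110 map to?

1

At position 1 the neighborhood is 110; the next row has 1 there.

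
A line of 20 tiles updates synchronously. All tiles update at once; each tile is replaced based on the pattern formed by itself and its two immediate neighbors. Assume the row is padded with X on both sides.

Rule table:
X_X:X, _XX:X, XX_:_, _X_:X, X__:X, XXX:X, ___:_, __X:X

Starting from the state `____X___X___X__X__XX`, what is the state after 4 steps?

XXX_XXX_XXXXXXXXXXXX

step 1: X__XXX_XXX_XXXXXXXXX
step 2: _XXXX_XXX_XXXXXXXXXX
step 3: XXXX_XXX_XXXXXXXXXXX
step 4: XXX_XXX_XXXXXXXXXXXX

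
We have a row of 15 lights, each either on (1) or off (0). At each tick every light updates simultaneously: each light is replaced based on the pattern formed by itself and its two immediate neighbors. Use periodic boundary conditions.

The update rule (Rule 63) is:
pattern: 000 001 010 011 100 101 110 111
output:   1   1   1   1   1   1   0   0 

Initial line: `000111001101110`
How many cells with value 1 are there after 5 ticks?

111100111011001
000011100110111
111110011101100
100001110011011
011111001110110
count of 1: 10

10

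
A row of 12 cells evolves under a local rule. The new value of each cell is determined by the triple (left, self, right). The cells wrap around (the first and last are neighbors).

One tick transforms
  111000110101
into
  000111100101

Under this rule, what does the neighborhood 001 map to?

At position 5 the neighborhood is 001; the next row has 1 there.

1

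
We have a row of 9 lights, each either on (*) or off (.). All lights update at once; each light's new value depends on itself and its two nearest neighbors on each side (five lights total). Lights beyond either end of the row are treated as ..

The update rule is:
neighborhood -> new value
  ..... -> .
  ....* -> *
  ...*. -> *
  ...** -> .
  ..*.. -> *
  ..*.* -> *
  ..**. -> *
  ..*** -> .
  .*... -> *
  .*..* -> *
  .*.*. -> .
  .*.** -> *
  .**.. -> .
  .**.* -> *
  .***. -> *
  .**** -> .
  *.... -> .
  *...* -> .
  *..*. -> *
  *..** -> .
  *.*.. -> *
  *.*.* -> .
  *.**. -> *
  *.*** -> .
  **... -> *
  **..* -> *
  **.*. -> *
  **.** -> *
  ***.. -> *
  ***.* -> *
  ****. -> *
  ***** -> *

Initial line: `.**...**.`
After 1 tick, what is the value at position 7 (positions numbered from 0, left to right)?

.

tick 1: .*.*..*.*
position 7 holds .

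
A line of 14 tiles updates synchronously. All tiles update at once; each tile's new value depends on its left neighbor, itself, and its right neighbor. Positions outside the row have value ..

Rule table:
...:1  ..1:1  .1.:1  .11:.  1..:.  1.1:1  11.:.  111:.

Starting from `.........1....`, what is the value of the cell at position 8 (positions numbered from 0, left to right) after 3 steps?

1

1111111111.111
..........1...
11111111111.11
position 8 holds 1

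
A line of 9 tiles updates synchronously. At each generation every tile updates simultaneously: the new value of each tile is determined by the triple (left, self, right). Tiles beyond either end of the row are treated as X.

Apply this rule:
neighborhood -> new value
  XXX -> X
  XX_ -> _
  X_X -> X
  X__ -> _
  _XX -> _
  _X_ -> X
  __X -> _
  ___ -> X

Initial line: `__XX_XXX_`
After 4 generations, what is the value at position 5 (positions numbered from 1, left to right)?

generation 1: ____X_X_X
generation 2: _XX_XXXX_
generation 3: X__X_XX_X
generation 4: ___XX__X_
position 5 holds X

X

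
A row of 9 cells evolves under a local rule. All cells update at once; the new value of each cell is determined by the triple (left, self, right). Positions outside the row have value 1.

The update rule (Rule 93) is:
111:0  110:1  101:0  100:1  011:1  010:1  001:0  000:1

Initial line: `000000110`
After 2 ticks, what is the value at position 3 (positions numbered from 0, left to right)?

0

111110110
000010110
position 3 holds 0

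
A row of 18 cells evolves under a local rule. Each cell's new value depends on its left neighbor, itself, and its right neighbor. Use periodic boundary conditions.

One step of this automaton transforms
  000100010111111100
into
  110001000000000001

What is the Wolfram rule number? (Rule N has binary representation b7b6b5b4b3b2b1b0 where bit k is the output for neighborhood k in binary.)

1

position 10: 111 → 0  (bit 7 = 0)
position 15: 110 → 0  (bit 6 = 0)
position 8: 101 → 0  (bit 5 = 0)
position 4: 100 → 0  (bit 4 = 0)
position 9: 011 → 0  (bit 3 = 0)
position 3: 010 → 0  (bit 2 = 0)
position 2: 001 → 0  (bit 1 = 0)
position 0: 000 → 1  (bit 0 = 1)
bits b7..b0 = 00000001 = 1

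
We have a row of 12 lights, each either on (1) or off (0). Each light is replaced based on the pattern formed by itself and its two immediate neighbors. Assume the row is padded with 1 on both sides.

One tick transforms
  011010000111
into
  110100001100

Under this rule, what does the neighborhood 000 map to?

0

At position 6 the neighborhood is 000; the next row has 0 there.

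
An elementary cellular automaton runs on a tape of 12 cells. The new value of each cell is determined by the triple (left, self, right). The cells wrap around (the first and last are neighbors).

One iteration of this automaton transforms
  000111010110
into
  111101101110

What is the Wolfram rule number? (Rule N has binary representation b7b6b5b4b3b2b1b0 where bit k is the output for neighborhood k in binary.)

107

position 4: 111 → 0  (bit 7 = 0)
position 5: 110 → 1  (bit 6 = 1)
position 6: 101 → 1  (bit 5 = 1)
position 11: 100 → 0  (bit 4 = 0)
position 3: 011 → 1  (bit 3 = 1)
position 7: 010 → 0  (bit 2 = 0)
position 2: 001 → 1  (bit 1 = 1)
position 0: 000 → 1  (bit 0 = 1)
bits b7..b0 = 01101011 = 107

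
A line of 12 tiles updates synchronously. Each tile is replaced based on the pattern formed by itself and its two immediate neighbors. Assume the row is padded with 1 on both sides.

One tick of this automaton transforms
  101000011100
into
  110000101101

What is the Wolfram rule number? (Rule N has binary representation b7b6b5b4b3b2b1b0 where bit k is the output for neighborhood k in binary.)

226

position 8: 111 → 1  (bit 7 = 1)
position 0: 110 → 1  (bit 6 = 1)
position 1: 101 → 1  (bit 5 = 1)
position 3: 100 → 0  (bit 4 = 0)
position 7: 011 → 0  (bit 3 = 0)
position 2: 010 → 0  (bit 2 = 0)
position 6: 001 → 1  (bit 1 = 1)
position 4: 000 → 0  (bit 0 = 0)
bits b7..b0 = 11100010 = 226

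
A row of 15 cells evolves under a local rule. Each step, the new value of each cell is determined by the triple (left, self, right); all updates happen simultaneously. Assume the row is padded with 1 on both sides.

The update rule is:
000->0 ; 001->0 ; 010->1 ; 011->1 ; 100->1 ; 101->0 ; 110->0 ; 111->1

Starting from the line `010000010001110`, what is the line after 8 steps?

011000011001100
010100010101010
010110010101010
010101010101010
010101010101010  (fixed point — unchanged through step 8)

010101010101010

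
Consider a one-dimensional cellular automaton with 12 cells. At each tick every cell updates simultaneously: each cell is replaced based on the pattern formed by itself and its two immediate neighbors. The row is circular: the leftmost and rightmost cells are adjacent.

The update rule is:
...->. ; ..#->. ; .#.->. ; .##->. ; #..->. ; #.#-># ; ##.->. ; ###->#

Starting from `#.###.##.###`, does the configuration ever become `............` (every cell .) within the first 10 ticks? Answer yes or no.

yes

tick 1: .#.#.#..#.##
tick 2: #.#.#....#..
tick 3: .#.#........
tick 4: ..#.........
tick 5: ............
all cells are . at tick 5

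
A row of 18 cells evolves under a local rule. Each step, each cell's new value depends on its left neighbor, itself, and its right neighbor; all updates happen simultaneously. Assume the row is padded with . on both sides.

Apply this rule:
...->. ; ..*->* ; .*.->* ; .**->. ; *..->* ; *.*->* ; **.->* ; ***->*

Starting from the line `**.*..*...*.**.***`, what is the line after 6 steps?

step 1: .*******.***.**.**
step 2: *.*******.***.**.*
step 3: **.*******.***.***
step 4: .**.*******.***.**
step 5: *.**.*******.***.*
step 6: **.**.*******.****

**.**.*******.****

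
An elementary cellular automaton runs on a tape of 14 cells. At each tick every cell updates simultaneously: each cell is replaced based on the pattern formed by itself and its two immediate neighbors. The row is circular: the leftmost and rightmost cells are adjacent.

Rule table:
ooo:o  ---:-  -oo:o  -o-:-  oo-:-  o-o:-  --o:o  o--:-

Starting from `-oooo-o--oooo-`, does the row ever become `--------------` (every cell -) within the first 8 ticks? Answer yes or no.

no

oooo----oooo--
ooo----oooo--o
oo----oooo--oo
o----oooo--ooo
----oooo--oooo
---oooo--oooo-
--oooo--oooo--
-oooo--oooo---
tick 8 is -oooo--oooo---, still not uniform -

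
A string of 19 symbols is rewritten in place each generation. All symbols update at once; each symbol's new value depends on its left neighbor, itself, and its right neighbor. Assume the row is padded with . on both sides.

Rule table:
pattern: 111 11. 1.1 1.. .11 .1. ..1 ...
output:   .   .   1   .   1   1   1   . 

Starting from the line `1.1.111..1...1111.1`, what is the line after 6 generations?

1..11..11...11.....

11111...11..11...11
1......11..11...11.
1.....11..11...11..
1....11..11...11...
1...11..11...11....
1..11..11...11.....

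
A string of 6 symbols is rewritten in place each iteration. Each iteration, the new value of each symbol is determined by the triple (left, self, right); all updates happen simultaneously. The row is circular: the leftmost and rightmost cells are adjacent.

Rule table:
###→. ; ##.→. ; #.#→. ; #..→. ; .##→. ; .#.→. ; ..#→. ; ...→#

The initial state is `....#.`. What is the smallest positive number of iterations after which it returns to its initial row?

###...
....#.

2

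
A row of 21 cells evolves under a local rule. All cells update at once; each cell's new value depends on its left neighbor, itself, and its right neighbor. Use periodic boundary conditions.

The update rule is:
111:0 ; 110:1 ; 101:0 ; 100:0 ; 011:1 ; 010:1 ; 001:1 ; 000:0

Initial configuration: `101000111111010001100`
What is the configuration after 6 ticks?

101010101101010110101

tick 1: 101001100001010011101
tick 2: 101011100011010110101
tick 3: 101010100111010110101
tick 4: 101010101101010110101
tick 5: 101010101101010110101  (fixed point — unchanged through tick 6)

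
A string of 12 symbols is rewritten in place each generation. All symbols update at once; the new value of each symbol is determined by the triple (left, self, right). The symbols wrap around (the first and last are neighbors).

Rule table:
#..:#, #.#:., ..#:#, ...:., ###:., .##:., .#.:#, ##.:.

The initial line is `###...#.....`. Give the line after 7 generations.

generation 1: ...#.###...#
generation 2: #.##....#.##
generation 3: ....#..##...
generation 4: ...####..#..
generation 5: ..#....####.
generation 6: .###..#....#
generation 7: ....####..##

....####..##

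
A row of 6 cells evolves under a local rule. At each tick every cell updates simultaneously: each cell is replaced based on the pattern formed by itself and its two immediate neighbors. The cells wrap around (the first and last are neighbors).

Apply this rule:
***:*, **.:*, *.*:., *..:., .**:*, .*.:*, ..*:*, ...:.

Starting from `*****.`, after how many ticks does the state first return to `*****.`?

*****.

1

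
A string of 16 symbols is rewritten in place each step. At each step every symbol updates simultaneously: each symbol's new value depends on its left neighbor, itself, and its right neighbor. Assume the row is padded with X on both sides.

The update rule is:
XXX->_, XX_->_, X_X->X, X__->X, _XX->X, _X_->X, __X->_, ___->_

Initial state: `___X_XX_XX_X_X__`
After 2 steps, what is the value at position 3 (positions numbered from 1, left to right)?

_

X__XXX_XX_XXXXX_
_X_X__XX_XX____X
position 3 holds _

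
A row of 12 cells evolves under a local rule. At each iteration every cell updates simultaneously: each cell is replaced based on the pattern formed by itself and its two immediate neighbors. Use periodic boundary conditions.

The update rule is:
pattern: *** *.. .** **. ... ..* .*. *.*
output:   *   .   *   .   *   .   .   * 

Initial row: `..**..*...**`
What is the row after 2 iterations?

*...***..*..

..*.....*.*.
*...***..*..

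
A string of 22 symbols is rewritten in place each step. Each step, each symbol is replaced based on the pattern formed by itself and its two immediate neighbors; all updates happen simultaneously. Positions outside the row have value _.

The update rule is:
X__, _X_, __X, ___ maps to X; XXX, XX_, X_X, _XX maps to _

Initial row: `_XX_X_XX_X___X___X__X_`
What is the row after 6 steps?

X___X____XXXXXXXXXXXXX
XXXXXXXXX_____________
_________XXXXXXXXXXXXX
XXXXXXXXX_____________  (repeats step 2; period 2)
step 6: XXXXXXXXX_____________

XXXXXXXXX_____________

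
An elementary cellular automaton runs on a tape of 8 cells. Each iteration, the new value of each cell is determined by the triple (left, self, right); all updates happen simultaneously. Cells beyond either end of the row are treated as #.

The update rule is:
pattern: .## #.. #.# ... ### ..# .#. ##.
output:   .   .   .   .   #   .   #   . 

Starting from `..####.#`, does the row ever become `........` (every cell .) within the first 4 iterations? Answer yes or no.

yes

...##...
........
all cells are . at iteration 2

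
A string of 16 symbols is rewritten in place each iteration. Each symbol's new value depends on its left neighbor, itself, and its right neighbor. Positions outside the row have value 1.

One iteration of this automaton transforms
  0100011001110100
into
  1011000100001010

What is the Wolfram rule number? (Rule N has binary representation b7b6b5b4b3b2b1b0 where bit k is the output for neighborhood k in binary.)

49

position 10: 111 → 0  (bit 7 = 0)
position 6: 110 → 0  (bit 6 = 0)
position 0: 101 → 1  (bit 5 = 1)
position 2: 100 → 1  (bit 4 = 1)
position 5: 011 → 0  (bit 3 = 0)
position 1: 010 → 0  (bit 2 = 0)
position 4: 001 → 0  (bit 1 = 0)
position 3: 000 → 1  (bit 0 = 1)
bits b7..b0 = 00110001 = 49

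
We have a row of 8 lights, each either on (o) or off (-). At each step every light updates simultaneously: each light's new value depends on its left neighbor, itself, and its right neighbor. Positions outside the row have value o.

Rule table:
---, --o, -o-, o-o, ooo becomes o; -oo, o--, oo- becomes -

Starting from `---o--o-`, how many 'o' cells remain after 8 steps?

6

step 1: -ooo-ooo
step 2: o-o-o-oo
step 3: -ooooo-o
step 4: o-ooo-o-
step 5: -o-o-ooo
step 6: ooooo-oo
step 7: oooo-o-o
step 8: ooo-ooo-
count of o: 6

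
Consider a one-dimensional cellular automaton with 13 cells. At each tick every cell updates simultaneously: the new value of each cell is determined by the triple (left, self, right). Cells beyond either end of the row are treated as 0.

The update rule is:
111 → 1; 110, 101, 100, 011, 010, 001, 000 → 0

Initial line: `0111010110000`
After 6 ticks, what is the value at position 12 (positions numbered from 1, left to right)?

0

0010000000000
0000000000000
0000000000000  (fixed point — unchanged through tick 6)
position 12 holds 0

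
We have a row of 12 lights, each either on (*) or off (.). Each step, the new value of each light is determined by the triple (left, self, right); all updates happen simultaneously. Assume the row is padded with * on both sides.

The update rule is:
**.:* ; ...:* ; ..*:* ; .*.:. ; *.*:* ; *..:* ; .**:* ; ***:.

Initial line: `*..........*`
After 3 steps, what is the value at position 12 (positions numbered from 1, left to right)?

************
............
************
position 12 holds *

*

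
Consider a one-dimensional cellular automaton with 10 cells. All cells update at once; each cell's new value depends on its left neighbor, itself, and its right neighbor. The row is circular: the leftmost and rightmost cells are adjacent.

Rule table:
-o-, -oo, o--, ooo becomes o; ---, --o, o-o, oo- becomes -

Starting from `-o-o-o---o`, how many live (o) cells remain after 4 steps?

5

step 1: -o-o-oo--o
step 2: -o-o-o-o-o
step 3: -o-o-o-o-o  (fixed point — unchanged through step 4)
count of o: 5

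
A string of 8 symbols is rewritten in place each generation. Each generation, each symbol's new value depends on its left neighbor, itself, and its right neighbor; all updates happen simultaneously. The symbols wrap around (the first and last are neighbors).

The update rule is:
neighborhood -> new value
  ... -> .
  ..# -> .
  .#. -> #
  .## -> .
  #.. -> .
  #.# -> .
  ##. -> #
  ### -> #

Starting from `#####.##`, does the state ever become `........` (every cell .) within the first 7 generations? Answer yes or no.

no

generation 1: #####..#
generation 2: #####...
generation 3: .####...
generation 4: ..###...
generation 5: ...##...
generation 6: ....#...
generation 7: ....#...
generation 7 is ....#..., still not uniform .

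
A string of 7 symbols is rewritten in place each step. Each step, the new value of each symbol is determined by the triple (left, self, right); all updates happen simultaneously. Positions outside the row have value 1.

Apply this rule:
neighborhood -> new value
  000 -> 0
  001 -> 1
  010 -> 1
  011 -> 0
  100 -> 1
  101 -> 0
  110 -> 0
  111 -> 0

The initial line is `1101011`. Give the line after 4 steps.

step 1: 0001000
step 2: 1011101
step 3: 0000000
step 4: 1000001

1000001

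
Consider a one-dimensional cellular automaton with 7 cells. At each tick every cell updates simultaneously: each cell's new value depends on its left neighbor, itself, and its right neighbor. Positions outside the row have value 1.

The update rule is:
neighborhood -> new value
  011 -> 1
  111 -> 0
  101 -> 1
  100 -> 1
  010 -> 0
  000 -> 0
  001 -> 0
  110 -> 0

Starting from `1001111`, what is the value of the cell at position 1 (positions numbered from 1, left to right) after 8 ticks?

0101000
1010100
0101010
1010101
0101011
1010110
0101101
1011011
position 1 holds 1

1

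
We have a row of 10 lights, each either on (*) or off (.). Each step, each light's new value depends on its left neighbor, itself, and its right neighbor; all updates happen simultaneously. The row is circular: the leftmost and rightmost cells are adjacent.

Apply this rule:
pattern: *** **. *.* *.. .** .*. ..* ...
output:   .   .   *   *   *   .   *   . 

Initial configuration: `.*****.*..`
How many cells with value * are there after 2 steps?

step 1: **....*.*.
step 2: *.*..*.*.*
count of *: 5

5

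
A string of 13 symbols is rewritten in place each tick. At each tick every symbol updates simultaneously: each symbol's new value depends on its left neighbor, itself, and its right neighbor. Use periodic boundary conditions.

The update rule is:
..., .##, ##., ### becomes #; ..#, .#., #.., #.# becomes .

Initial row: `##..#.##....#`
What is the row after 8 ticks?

##.##.##.##.#

##....##.##.#
##.##.##.##.#
##.##.##.##.#  (fixed point — unchanged through tick 8)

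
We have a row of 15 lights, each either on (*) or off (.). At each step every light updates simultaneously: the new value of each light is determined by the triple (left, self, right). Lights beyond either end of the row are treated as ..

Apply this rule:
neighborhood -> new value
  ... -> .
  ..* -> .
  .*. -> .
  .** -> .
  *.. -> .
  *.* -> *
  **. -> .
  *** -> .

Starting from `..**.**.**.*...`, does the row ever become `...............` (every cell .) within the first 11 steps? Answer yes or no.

....*..*..*....
...............
all cells are . at step 2

yes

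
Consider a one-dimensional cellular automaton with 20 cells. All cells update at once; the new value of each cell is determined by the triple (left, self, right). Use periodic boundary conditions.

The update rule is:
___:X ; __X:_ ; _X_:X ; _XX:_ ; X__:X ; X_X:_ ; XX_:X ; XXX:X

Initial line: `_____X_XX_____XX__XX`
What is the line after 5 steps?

X__XXX__XX__XXXXX__X

XXXX_X__XXXXX__XX__X
XXXX_XX__XXXXX__XX__
_XXX__XX__XXXXX__XX_
__XXX__XX__XXXXX__XX
X__XXX__XX__XXXXX__X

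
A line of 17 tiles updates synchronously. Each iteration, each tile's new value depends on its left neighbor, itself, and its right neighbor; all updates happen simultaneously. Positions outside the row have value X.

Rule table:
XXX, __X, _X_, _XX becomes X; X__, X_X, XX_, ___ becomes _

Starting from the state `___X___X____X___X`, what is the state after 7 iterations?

_X_X_XX__XXXXXXXX

iteration 1: __XX__XX___XX__XX
iteration 2: _XX__XX___XX__XXX
iteration 3: _X__XX___XX__XXXX
iteration 4: _X_XX___XX__XXXXX
iteration 5: _X_X___XX__XXXXXX
iteration 6: _X_X__XX__XXXXXXX
iteration 7: _X_X_XX__XXXXXXXX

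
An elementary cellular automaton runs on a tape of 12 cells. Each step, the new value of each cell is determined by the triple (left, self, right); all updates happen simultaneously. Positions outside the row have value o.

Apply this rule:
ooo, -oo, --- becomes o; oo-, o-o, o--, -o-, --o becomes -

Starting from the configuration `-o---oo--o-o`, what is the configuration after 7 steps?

---o-oo--o-o

---o-o-----o
-o-----ooo-o
---ooo-oo--o
-o-oo--o---o
---o-----o-o
-o---ooo---o
---o-oo--o-o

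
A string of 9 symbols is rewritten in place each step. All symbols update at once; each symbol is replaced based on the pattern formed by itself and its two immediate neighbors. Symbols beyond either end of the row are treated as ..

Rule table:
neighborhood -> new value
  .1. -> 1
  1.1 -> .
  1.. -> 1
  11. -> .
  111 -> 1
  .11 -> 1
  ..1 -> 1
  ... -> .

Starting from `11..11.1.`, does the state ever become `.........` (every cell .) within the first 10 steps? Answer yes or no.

no

1.111..11
1.11.111.
1.1..11.1
1.1111..1
1.111.111
1.11..11.
1.1.111.1
1.1.11..1
1.1.1.111
1.1.1.11.
step 10 is 1.1.1.11., still not uniform .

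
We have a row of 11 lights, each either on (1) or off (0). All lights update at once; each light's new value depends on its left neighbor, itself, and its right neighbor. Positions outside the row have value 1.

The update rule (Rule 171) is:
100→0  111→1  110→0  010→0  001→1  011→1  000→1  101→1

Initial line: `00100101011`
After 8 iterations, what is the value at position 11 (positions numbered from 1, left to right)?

1

01001010111
10010101111
00101011111
01010111111
10101111111
01011111111
10111111111
01111111111
position 11 holds 1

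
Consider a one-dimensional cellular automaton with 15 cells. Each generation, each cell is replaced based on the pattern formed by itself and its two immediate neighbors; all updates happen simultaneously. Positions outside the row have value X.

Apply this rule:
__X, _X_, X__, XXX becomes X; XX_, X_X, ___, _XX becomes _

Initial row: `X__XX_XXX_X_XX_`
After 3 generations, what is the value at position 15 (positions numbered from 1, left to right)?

_XX____X__X____
___X__XXXXXX__X
X_XXXX_XXXX_XX_
position 15 holds _

_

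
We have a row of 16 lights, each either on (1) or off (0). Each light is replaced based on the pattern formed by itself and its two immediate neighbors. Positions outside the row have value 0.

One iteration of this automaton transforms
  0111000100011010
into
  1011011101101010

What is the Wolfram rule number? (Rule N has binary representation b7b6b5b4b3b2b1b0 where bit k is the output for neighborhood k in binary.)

position 2: 111 → 1  (bit 7 = 1)
position 3: 110 → 1  (bit 6 = 1)
position 13: 101 → 0  (bit 5 = 0)
position 4: 100 → 0  (bit 4 = 0)
position 1: 011 → 0  (bit 3 = 0)
position 7: 010 → 1  (bit 2 = 1)
position 0: 001 → 1  (bit 1 = 1)
position 5: 000 → 1  (bit 0 = 1)
bits b7..b0 = 11000111 = 199

199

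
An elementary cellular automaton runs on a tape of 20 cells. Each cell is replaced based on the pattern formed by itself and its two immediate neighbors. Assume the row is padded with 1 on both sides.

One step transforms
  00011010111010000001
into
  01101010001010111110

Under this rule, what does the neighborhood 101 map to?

At position 5 the neighborhood is 101; the next row has 0 there.

0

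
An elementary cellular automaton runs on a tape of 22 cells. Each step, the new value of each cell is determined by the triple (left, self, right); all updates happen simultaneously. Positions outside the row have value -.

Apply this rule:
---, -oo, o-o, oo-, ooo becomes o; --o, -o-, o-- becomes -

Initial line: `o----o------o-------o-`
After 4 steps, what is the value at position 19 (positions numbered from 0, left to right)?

o

--oo---oooo---ooooo---
o-oo-o-oooo-o-ooooo-oo
-oooo-oooooo-ooooooooo
-ooooooooooooooooooooo
position 19 holds o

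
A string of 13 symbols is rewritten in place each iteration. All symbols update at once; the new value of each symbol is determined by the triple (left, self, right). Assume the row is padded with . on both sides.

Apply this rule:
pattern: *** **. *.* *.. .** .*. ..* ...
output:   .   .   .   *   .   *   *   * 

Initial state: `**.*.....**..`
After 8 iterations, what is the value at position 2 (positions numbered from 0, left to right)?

*

iteration 1: ...******..**
iteration 2: ***......**..
iteration 3: ...******..**  (repeats iteration 1; period 2)
iteration 8: ***......**..
position 2 holds *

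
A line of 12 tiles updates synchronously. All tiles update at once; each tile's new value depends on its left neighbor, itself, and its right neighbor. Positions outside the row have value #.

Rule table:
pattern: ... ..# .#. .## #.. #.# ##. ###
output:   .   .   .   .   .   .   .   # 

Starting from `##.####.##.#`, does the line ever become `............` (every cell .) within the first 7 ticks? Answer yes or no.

yes

#...##......
............
all cells are . at tick 2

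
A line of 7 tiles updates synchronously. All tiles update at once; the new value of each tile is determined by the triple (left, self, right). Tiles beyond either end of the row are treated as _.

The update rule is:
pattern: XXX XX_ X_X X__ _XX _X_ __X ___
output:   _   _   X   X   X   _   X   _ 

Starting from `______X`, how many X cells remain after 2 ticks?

2

_____X_
____X_X
count of X: 2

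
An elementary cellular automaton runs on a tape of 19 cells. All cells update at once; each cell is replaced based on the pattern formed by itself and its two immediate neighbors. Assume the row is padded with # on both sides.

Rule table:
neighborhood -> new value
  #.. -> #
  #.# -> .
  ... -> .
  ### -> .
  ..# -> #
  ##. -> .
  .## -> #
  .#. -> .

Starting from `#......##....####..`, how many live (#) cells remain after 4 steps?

6

.#....##.#..##...##
..#..##...###.#.##.
##.###.#.##.....#..
...#.....#.#...#.##
count of #: 6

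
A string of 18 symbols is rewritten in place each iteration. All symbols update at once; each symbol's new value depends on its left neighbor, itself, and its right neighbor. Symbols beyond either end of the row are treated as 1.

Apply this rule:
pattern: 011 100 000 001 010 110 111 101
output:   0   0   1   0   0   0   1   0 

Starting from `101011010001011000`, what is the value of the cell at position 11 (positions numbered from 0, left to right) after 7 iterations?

000000000100000010
011111110001111000
001111100100110010
000111000000000000
010010011111111110
000000001111111100
011111100111111000
position 11 holds 1

1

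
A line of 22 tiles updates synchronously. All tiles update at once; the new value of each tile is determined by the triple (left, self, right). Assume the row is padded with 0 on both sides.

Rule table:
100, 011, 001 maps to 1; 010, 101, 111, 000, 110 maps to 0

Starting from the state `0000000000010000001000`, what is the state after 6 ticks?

0000010001001000100000

0000000000101000010100
0000000001000100100010
0000000010101011010101
0000000100000010000000
0000001010000101000000
0000010001001000100000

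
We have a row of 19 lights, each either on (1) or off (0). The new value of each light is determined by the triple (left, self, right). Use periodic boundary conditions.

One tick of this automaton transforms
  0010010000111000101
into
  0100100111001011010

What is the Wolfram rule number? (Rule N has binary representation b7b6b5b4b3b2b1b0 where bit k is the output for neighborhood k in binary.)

99

position 11: 111 → 0  (bit 7 = 0)
position 12: 110 → 1  (bit 6 = 1)
position 17: 101 → 1  (bit 5 = 1)
position 0: 100 → 0  (bit 4 = 0)
position 10: 011 → 0  (bit 3 = 0)
position 2: 010 → 0  (bit 2 = 0)
position 1: 001 → 1  (bit 1 = 1)
position 7: 000 → 1  (bit 0 = 1)
bits b7..b0 = 01100011 = 99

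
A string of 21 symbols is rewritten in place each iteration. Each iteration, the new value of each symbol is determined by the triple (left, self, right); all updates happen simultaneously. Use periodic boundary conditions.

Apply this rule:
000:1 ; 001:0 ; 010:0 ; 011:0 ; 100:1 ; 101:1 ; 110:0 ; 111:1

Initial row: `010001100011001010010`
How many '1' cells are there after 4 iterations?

8

001100011000100101001
100011000110010010100
011000110001001001010
000110001100100100101
count of 1: 8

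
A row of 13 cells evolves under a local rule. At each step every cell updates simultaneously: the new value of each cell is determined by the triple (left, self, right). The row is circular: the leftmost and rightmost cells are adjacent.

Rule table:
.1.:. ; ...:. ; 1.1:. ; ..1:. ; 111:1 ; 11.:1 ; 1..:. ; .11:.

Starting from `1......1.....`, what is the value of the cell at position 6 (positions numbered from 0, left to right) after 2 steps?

step 1: .............
step 2: .............
position 6 holds .

.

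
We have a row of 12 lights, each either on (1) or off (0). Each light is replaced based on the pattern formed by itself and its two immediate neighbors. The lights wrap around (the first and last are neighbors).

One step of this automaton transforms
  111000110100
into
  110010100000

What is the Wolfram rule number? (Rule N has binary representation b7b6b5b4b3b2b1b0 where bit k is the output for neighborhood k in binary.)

137

position 1: 111 → 1  (bit 7 = 1)
position 2: 110 → 0  (bit 6 = 0)
position 8: 101 → 0  (bit 5 = 0)
position 3: 100 → 0  (bit 4 = 0)
position 0: 011 → 1  (bit 3 = 1)
position 9: 010 → 0  (bit 2 = 0)
position 5: 001 → 0  (bit 1 = 0)
position 4: 000 → 1  (bit 0 = 1)
bits b7..b0 = 10001001 = 137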